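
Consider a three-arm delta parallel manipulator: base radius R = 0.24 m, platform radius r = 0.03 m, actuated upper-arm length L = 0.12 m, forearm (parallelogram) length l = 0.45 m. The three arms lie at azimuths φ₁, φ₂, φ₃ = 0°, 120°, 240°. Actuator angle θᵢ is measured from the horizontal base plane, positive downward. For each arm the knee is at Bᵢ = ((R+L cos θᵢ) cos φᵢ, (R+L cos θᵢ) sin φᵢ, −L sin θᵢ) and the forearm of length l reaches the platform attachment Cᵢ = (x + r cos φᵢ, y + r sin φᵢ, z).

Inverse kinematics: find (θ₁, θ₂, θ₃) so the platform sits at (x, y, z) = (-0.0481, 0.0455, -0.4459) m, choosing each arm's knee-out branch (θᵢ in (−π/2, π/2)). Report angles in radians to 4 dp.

θ₁ = 1.2221, θ₂ = 0.6108, θ₃ = 1.0474

rotate P by −φ1: (-0.0481, 0.0455, -0.4459)
  A cos θ + B sin θ = C:  0.2581·cos θ + -0.4459·sin θ = -0.3309
  θ1 = atan2(B,A) + arccos(C/0.5152) = 1.2221
φ2=120.0° → target in arm frame (0.0635, 0.0189)
  e−x'=0.1465;  (l²−L²−(e−x')²−y'²−z²)/2L = -0.1357
  θ2 = atan2(B,A) + arccos(C/0.4694) = 0.6108
arm 3 (φ=240.0°): x'=-0.0154, y'=-0.0644
  A=0.2254, B=-0.4459, C=(l²−L²−A²−y'²−z²)/(2L)=-0.2736
  √(A²+B²)=0.4996;  θ3 = -1.1028+2.1503 ≈ 1.0474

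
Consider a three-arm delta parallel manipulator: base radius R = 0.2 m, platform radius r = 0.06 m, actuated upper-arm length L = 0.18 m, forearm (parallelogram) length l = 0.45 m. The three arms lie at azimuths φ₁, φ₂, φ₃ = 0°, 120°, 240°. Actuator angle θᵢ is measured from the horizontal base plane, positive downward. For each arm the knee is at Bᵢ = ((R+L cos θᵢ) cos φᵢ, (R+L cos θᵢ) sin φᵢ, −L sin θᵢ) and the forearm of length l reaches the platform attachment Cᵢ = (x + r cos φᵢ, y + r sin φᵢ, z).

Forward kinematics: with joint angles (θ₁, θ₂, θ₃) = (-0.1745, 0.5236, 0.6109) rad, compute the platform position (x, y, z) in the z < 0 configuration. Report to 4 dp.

(0.1094, 0.0129, -0.3676)

φ1=0.0°: virtual centre (0.3173, 0.0000, 0.0313), radius l
arm 2 at φ=120.0°: ρ2 = 0.2959;  S2 = (-0.1479, 0.2562, -0.0900)
S3 = (0.2874·cos240.0°, 0.2874·sin240.0°, -0.1032) = (-0.1437, -0.2489, -0.1032)
|S₂|²−|S₁|² = -0.0060;  |S₃|²−|S₁|² = -0.0084
linear system: -0.9304x+0.5125y = -0.0060−-0.2425z; -0.9220x+-0.4979y = -0.0084−-0.2690z
det = 0.9357;  x = 0.0078+-0.2764z,  y = 0.0024+-0.0285z
sphere 1 gives Az²+Bz+C=0 with A=1.0772, B=0.1084, C=-0.1057;  B²−4AC=0.4673;  roots -0.3676, 0.2670;  negative root z = -0.3676
x = 0.1094, y = 0.0129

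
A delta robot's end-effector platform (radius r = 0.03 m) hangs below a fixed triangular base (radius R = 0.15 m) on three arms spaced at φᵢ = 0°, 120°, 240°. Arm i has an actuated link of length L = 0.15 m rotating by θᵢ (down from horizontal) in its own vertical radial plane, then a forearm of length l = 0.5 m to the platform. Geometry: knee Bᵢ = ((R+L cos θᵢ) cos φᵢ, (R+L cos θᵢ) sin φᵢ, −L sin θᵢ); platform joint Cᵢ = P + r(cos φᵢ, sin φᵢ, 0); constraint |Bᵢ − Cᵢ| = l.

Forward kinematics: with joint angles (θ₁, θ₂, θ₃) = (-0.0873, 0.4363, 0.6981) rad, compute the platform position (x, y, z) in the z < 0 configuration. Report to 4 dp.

(0.1178, 0.0447, -0.4613)

centre 1 = (0.2694·cos0.0°, 0.2694·sin0.0°, 0.0131) = (0.2694, 0.0000, 0.0131)
φ2=120.0°: virtual centre (-0.1280, 0.2217, -0.0634), radius l
centre 3 = (0.2349·cos240.0°, 0.2349·sin240.0°, -0.0964) = (-0.1175, -0.2034, -0.0964)
eliminate P² terms by subtracting sphere 1 from 2 and 3
linear system: -0.7948x+0.4433y = -0.0032−-0.1529z; -0.7738x+-0.4069y = -0.0083−-0.2190z
Cramer: x(z) = 0.0075-0.2390z;  y(z) = 0.0061-0.0836z
into |P−centre ₁|² = l²: 1.0641z² + 0.0981z + -0.1812 = 0;  Δ = 0.7808;  z = -0.4613 or 0.3691 → z<0 root = -0.4613
x = 0.1178, y = 0.0447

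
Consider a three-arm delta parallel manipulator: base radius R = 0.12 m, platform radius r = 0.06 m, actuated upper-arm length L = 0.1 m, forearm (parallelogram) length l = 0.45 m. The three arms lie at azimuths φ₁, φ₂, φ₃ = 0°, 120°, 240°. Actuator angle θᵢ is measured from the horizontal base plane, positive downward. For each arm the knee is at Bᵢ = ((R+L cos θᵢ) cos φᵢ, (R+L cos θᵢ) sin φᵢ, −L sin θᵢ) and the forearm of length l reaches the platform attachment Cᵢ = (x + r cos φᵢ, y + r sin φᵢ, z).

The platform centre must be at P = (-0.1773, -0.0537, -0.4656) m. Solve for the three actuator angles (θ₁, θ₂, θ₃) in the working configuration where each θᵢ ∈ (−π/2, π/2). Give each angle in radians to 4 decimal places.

rotate P by −φ1: (-0.1773, -0.0537, -0.4656)
  A cos θ + B sin θ = C:  0.2373·cos θ + -0.4656·sin θ = -0.4174
  √(A²+B²)=0.5226;  θ1 = -1.0994+2.4959 ≈ 1.3965
arm 2 (φ=120.0°): x'=0.0421, y'=0.1804
  A cos θ + B sin θ = C:  0.0179·cos θ + -0.4656·sin θ = -0.2857
  θ2 = atan2(B,A) + arccos(C/0.4659) = 0.6985
arm 3 (φ=240.0°): x'=0.1352, y'=-0.1267
  e−x'=-0.0752;  (l²−L²−(e−x')²−y'²−z²)/2L = -0.2299
  θ3 = atan2(B,A) + arccos(C/0.4716) = 0.3492

θ₁ = 1.3965, θ₂ = 0.6985, θ₃ = 0.3492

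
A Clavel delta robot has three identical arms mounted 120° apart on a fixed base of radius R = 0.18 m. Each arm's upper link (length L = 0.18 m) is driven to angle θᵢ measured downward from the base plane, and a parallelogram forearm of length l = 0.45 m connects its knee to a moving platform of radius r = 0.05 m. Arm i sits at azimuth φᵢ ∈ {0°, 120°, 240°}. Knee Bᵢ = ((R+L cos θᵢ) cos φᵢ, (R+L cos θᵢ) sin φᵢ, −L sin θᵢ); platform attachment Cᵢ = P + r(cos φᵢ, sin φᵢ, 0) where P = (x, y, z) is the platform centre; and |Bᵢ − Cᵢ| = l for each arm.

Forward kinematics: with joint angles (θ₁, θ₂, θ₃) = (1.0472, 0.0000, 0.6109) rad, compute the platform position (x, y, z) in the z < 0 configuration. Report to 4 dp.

S1 = (0.2200·cos0.0°, 0.2200·sin0.0°, -0.1559) = (0.2200, 0.0000, -0.1559)
arm 2 at φ=120.0°: (R−r)+L cos θ2 = 0.3100;  S2 = (-0.1550, 0.2685, 0.0000)
arm 3 at φ=240.0°: (R−r)+L cos θ3 = 0.2774;  S3 = (-0.1387, -0.2403, -0.1032)
|S₂|²−|S₁|² = 0.0234;  |S₃|²−|S₁|² = 0.0149
plane₁₂: -0.7500x+0.5369y+0.3118z = 0.0234
det = 0.7456;  x = -0.0258+0.2767z,  y = 0.0075+-0.1941z
quadratic in z: (1.1143)z²+(0.1728)z+(-0.1177)=0, √Δ=0.7446 → z ∈ {-0.4117, 0.2566}; z = -0.4117 (taking z<0)
x = -0.1398, y = 0.0874

(-0.1398, 0.0874, -0.4117)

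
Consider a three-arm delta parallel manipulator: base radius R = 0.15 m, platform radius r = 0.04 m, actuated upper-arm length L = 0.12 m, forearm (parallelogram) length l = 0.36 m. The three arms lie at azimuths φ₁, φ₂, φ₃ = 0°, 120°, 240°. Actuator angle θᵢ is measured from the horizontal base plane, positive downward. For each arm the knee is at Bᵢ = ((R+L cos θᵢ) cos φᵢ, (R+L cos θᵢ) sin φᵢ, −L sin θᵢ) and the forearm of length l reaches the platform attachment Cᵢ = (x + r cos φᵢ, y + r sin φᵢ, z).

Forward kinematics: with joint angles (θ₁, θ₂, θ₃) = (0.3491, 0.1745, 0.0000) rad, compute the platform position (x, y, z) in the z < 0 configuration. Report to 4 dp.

(-0.0291, -0.0161, -0.2978)

S1 = (0.2228·cos0.0°, 0.2228·sin0.0°, -0.0410) = (0.2228, 0.0000, -0.0410)
φ2=120.0°: virtual centre (-0.1141, 0.1976, -0.0208), radius l
S3 = (0.2300·cos240.0°, 0.2300·sin240.0°, 0.0000) = (-0.1150, -0.1992, 0.0000)
subtract pairs → two planes through P
[-0.6737 0.3952 0.0404]·P = 0.0012;  [-0.6755 -0.3984 0.0821]·P = 0.0016
Cramer: x(z) = -0.0021+0.0907z;  y(z) = -0.0005+0.0523z
quadratic in z: (1.0110)z²+(0.0413)z+(-0.0774)=0, √Δ=0.5609 → z ∈ {-0.2978, 0.2570}; z = -0.2978 (taking z<0)
x = -0.0291, y = -0.0161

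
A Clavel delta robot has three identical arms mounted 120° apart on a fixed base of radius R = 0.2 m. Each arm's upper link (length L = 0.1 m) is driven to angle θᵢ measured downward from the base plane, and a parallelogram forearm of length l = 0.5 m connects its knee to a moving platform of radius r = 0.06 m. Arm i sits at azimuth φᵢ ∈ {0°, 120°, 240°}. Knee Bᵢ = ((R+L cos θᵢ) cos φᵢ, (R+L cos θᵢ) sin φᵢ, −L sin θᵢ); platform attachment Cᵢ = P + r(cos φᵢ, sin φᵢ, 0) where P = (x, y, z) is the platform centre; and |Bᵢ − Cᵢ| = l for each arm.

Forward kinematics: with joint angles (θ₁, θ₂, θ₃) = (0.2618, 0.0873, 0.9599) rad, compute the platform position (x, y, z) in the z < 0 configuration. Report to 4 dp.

(0.0396, 0.1092, -0.4723)

arm 1 at φ=0.0°: ρ1 = 0.2366;  S1 = (0.2366, 0.0000, -0.0259)
φ2=120.0°: virtual centre (-0.1198, 0.2075, -0.0087), radius l
φ3=240.0°: virtual centre (-0.0987, -0.1709, -0.0819), radius l
subtract pairs → two planes through P
plane₁₂: -0.7128x+0.4150y+0.0343z = 0.0008
det = 0.5220;  x = 0.0082+-0.0666z,  y = 0.0161+-0.1971z
into |P−S₁|² = l²: 1.0433z² + 0.0759z + -0.1969 = 0;  Δ = 0.8275;  z = -0.4723 or 0.3996 → z<0 root = -0.4723
x = 0.0396, y = 0.1092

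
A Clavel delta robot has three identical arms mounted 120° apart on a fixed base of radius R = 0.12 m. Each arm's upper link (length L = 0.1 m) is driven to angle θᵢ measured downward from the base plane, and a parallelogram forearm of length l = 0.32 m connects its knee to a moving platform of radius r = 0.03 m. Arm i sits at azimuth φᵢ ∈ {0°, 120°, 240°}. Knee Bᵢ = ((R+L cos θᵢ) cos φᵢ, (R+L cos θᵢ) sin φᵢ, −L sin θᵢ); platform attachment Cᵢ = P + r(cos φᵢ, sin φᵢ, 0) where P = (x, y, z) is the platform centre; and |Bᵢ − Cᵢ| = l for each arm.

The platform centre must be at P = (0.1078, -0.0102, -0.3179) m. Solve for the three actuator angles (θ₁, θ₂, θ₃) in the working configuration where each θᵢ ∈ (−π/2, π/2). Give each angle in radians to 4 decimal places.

θ₁ = 0.0872, θ₂ = 1.0470, θ₃ = 0.9601

arm 1 (φ=0.0°): x'=0.1078, y'=-0.0102
  A=-0.0178, B=-0.3179, C=(l²−L²−A²−y'²−z²)/(2L)=-0.0454
  γ=atan2(-0.3179,-0.0178)=-1.6267;  ψ=arccos(-0.1426)=1.7139;  θ1=γ+ψ≈0.0872
rotate P by −φ2: (-0.0627, -0.0883, -0.3179)
  e−x'=0.1527;  (l²−L²−(e−x')²−y'²−z²)/2L = -0.1989
  √(A²+B²)=0.3527;  θ2 = -1.1229+2.1699 ≈ 1.0470
arm 3 (φ=240.0°): x'=-0.0451, y'=0.0985
  A cos θ + B sin θ = C:  0.1351·cos θ + -0.3179·sin θ = -0.1830
  θ3 = atan2(B,A) + arccos(C/0.3454) = 0.9601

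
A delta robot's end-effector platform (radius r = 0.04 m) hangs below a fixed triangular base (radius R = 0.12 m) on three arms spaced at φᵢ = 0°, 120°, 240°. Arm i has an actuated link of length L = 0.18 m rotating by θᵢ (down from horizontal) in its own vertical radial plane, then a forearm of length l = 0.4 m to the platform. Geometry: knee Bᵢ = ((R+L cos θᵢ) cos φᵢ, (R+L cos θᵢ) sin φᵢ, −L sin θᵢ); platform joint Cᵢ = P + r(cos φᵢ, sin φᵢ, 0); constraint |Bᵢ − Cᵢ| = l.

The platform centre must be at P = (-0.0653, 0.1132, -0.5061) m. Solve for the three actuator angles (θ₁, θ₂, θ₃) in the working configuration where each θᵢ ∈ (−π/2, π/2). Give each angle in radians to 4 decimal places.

θ₁ = 1.3091, θ₂ = 0.6983, θ₃ = 1.3094

φ1=0.0° → target in arm frame (-0.0653, 0.1132)
  A=0.1453, B=-0.5061, C=(l²−L²−A²−y'²−z²)/(2L)=-0.4513
  γ=atan2(-0.5061,0.1453)=-1.2912;  ψ=arccos(-0.8571)=2.6004;  θ1=γ+ψ≈1.3091
φ2=120.0° → target in arm frame (0.1307, 0.0000)
  A cos θ + B sin θ = C:  -0.0507·cos θ + -0.5061·sin θ = -0.3642
  √(A²+B²)=0.5086;  θ2 = -1.6706+2.3689 ≈ 0.6983
rotate P by −φ3: (-0.0654, -0.1132, -0.5061)
  A cos θ + B sin θ = C:  0.1454·cos θ + -0.5061·sin θ = -0.4513
  γ=atan2(-0.5061,0.1454)=-1.2911;  ψ=arccos(-0.8571)=2.6004;  θ3=γ+ψ≈1.3094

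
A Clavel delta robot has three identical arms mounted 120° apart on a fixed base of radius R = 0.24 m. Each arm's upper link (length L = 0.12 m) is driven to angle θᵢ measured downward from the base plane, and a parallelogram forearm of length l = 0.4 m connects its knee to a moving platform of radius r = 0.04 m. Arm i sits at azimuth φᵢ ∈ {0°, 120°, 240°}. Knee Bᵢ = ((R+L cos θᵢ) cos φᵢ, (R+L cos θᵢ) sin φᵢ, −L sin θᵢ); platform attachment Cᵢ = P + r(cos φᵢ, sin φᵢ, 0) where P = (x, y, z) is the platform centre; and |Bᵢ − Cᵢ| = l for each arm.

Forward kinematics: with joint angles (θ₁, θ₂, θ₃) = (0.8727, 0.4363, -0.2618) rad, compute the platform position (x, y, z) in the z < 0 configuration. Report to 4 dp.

(-0.0700, -0.0453, -0.2854)

S1 = (0.2771·cos0.0°, 0.2771·sin0.0°, -0.0919) = (0.2771, 0.0000, -0.0919)
S2 = (0.3088·cos120.0°, 0.3088·sin120.0°, -0.0507) = (-0.1544, 0.2674, -0.0507)
S3 = (0.3159·cos240.0°, 0.3159·sin240.0°, 0.0311) = (-0.1580, -0.2736, 0.0311)
|S₂|²−|S₁|² = 0.0127;  |S₃|²−|S₁|² = 0.0155
[-0.8630 0.5348 0.0824]·P = 0.0127;  [-0.8702 -0.5472 0.2460]·P = 0.0155
det = 0.9376;  x = -0.0162+0.1884z,  y = -0.0025+0.1499z
quadratic in z: (1.0580)z²+(0.0726)z+(-0.0655)=0, √Δ=0.5314 → z ∈ {-0.2854, 0.2168}; z = -0.2854 (taking z<0)
x = -0.0700, y = -0.0453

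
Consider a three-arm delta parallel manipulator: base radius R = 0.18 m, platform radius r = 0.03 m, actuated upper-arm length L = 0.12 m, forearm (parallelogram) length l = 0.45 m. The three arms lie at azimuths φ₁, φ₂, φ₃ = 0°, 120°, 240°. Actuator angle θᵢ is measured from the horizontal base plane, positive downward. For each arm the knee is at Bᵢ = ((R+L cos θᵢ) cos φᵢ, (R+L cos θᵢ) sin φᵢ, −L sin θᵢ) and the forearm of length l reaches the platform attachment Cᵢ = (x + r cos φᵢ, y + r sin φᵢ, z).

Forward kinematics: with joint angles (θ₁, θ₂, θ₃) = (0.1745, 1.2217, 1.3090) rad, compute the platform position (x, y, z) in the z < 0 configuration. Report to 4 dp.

arm 1 at φ=0.0°: ρ1 = 0.2682;  S1 = (0.2682, 0.0000, -0.0208)
φ2=120.0°: virtual centre (-0.0955, 0.1655, -0.1128), radius l
S3 = (0.1811·cos240.0°, 0.1811·sin240.0°, -0.1159) = (-0.0905, -0.1568, -0.1159)
|S₂|²−|S₁|² = -0.0231;  |S₃|²−|S₁|² = -0.0261
[-0.7274 0.3309 -0.1839]·P = -0.0231;  [-0.7174 -0.3136 -0.1902]·P = -0.0261
det = 0.4655;  x = 0.0342+-0.2590z,  y = 0.0052+-0.0138z
into |P−S₁|² = l²: 1.0673z² + 0.1628z + -0.1473 = 0;  Δ = 0.6552;  z = -0.4555 or 0.3030 → z<0 root = -0.4555
x = 0.1521, y = 0.0115

(0.1521, 0.0115, -0.4555)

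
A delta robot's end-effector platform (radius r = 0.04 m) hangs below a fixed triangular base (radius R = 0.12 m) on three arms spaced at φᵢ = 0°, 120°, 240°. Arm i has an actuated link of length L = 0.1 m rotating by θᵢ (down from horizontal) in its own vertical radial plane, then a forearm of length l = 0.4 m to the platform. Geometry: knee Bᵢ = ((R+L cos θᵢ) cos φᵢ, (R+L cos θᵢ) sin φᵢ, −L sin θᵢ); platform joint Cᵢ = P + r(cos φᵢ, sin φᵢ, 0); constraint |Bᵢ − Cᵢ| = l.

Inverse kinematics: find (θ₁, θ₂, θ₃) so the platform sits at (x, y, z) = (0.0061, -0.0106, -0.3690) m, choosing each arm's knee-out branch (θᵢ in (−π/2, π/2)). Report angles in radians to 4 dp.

φ1=0.0° → target in arm frame (0.0061, -0.0106)
  A=0.0739, B=-0.3690, C=(l²−L²−A²−y'²−z²)/(2L)=0.0413
  γ=atan2(-0.3690,0.0739)=-1.3731;  ψ=arccos(0.1098)=1.4608;  θ1=γ+ψ≈0.0876
arm 2 (φ=120.0°): x'=-0.0122, y'=0.0000
  A=0.0922, B=-0.3690, C=(l²−L²−A²−y'²−z²)/(2L)=0.0267
  γ=atan2(-0.3690,0.0922)=-1.3259;  ψ=arccos(0.0701)=1.5006;  θ2=γ+ψ≈0.1748
φ3=240.0° → target in arm frame (0.0061, 0.0106)
  e−x'=0.0739;  (l²−L²−(e−x')²−y'²−z²)/2L = 0.0414
  √(A²+B²)=0.3763;  θ3 = -1.3732+1.4607 ≈ 0.0875

θ₁ = 0.0876, θ₂ = 0.1748, θ₃ = 0.0875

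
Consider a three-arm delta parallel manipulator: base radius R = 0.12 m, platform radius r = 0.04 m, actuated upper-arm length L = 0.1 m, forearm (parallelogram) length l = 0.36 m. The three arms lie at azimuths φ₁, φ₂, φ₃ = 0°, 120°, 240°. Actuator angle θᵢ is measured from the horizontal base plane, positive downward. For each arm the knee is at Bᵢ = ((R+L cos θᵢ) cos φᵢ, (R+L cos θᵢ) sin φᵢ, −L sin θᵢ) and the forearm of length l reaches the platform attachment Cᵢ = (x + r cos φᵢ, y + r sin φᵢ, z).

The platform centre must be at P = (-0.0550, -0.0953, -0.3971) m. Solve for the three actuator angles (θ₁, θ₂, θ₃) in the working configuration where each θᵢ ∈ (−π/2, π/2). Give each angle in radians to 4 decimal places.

θ₁ = 1.2217, θ₂ = 1.2219, θ₃ = 0.4361

φ1=0.0° → target in arm frame (-0.0550, -0.0953)
  A cos θ + B sin θ = C:  0.1350·cos θ + -0.3971·sin θ = -0.3270
  γ=atan2(-0.3971,0.1350)=-1.2431;  ψ=arccos(-0.7796)=2.4648;  θ1=γ+ψ≈1.2217
arm 2 (φ=120.0°): x'=-0.0550, y'=0.0953
  e−x'=0.1350;  (l²−L²−(e−x')²−y'²−z²)/2L = -0.3270
  γ=atan2(-0.3971,0.1350)=-1.2430;  ψ=arccos(-0.7796)=2.4649;  θ2=γ+ψ≈1.2219
φ3=240.0° → target in arm frame (0.1100, 0.0000)
  e−x'=-0.0300;  (l²−L²−(e−x')²−y'²−z²)/2L = -0.1950
  √(A²+B²)=0.3982;  θ3 = -1.6463+2.0824 ≈ 0.4361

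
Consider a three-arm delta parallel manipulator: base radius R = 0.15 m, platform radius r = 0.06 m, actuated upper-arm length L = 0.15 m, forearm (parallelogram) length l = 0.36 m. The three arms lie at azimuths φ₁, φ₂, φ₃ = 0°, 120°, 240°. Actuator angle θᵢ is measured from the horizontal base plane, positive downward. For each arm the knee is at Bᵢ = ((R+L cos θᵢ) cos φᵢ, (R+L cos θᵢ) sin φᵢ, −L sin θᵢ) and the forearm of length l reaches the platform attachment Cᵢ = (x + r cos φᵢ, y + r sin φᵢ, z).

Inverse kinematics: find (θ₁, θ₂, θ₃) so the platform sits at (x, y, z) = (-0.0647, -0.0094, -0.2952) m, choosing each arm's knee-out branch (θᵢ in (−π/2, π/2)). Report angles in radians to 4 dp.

θ₁ = 0.5234, θ₂ = 0.0873, θ₃ = -0.0002

φ1=0.0° → target in arm frame (-0.0647, -0.0094)
  A cos θ + B sin θ = C:  0.1547·cos θ + -0.2952·sin θ = -0.0135
  γ=atan2(-0.2952,0.1547)=-1.0881;  ψ=arccos(-0.0406)=1.6114;  θ1=γ+ψ≈0.5234
φ2=120.0° → target in arm frame (0.0242, 0.0607)
  A cos θ + B sin θ = C:  0.0658·cos θ + -0.2952·sin θ = 0.0398
  γ=atan2(-0.2952,0.0658)=-1.3515;  ψ=arccos(0.1316)=1.4388;  θ2=γ+ψ≈0.0873
rotate P by −φ3: (0.0405, -0.0513, -0.2952)
  A=0.0495, B=-0.2952, C=(l²−L²−A²−y'²−z²)/(2L)=0.0496
  √(A²+B²)=0.2993;  θ3 = -1.4046+1.4044 ≈ -0.0002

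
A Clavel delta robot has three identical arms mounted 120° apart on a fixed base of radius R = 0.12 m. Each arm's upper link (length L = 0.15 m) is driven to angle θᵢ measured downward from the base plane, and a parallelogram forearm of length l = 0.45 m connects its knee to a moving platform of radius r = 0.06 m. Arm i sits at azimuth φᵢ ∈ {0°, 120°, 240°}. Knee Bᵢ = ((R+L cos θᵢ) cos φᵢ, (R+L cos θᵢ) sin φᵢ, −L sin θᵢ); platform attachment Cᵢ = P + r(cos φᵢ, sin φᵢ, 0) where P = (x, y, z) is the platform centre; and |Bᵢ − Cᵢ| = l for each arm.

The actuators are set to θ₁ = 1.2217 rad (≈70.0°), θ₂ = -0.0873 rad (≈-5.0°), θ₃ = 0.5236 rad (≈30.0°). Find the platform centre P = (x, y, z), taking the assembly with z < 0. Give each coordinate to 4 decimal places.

φ1=0.0°: virtual centre (0.1113, 0.0000, -0.1410), radius l
arm 2 at φ=120.0°: e+L cos θ2 = 0.2094;  S2 = (-0.1047, 0.1814, 0.0131)
φ3=240.0°: virtual centre (-0.0950, -0.1645, -0.0750), radius l
eliminate P² terms by subtracting sphere 1 from 2 and 3
[-0.4320 0.3627 0.3081]·P = 0.0118;  [-0.4125 -0.3289 0.1319]·P = 0.0094
Cramer: x(z) = -0.0250+0.5113z;  y(z) = 0.0027-0.2403z
into |P−S₁|² = l²: 1.3192z² + 0.1412z + -0.1640 = 0;  Δ = 0.8856;  z = -0.4102 or 0.3032 → z<0 root = -0.4102
x = -0.2347, y = 0.1012

(-0.2347, 0.1012, -0.4102)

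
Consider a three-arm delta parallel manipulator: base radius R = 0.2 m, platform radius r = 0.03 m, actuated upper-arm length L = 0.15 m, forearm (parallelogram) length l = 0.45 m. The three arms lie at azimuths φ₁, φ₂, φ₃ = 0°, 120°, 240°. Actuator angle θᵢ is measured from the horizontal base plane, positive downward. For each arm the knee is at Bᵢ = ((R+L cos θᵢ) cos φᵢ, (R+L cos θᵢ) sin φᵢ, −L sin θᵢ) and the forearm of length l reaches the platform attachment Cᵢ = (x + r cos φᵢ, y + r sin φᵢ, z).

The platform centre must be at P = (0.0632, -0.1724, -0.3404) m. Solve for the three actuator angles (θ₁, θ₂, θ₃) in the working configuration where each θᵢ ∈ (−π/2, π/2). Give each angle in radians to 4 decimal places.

rotate P by −φ1: (0.0632, -0.1724, -0.3404)
  A cos θ + B sin θ = C:  0.1068·cos θ + -0.3404·sin θ = 0.0767
  √(A²+B²)=0.3568;  θ1 = -1.2668+1.3542 ≈ 0.0874
rotate P by −φ2: (-0.1809, 0.0315, -0.3404)
  A=0.3509, B=-0.3404, C=(l²−L²−A²−y'²−z²)/(2L)=-0.2000
  √(A²+B²)=0.4889;  θ2 = -0.7702+1.9922 ≈ 1.2220
rotate P by −φ3: (0.1177, 0.1409, -0.3404)
  e−x'=0.0523;  (l²−L²−(e−x')²−y'²−z²)/2L = 0.1384
  √(A²+B²)=0.3444;  θ3 = -1.4184+1.1571 ≈ -0.2612

θ₁ = 0.0874, θ₂ = 1.2220, θ₃ = -0.2612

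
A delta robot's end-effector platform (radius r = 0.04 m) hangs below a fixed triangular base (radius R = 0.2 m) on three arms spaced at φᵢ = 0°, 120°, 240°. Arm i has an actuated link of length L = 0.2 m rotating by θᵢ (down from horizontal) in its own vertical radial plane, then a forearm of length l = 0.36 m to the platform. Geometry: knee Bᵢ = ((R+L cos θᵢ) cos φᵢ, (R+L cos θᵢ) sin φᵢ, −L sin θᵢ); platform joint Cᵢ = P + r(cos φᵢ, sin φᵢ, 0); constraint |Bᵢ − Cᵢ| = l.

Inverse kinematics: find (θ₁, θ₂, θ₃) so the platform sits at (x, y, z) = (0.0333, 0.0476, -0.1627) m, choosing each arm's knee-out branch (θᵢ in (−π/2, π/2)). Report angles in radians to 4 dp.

rotate P by −φ1: (0.0333, 0.0476, -0.1627)
  A cos θ + B sin θ = C:  0.1267·cos θ + -0.1627·sin θ = 0.1120
  √(A²+B²)=0.2062;  θ1 = -0.9092+0.9965 ≈ 0.0873
φ2=120.0° → target in arm frame (0.0246, -0.0526)
  A cos θ + B sin θ = C:  0.1354·cos θ + -0.1627·sin θ = 0.1050
  √(A²+B²)=0.2117;  θ2 = -0.8766+1.0516 ≈ 0.1749
rotate P by −φ3: (-0.0579, 0.0050, -0.1627)
  A cos θ + B sin θ = C:  0.2179·cos θ + -0.1627·sin θ = 0.0391
  √(A²+B²)=0.2719;  θ3 = -0.6414+1.4266 ≈ 0.7851

θ₁ = 0.0873, θ₂ = 0.1749, θ₃ = 0.7851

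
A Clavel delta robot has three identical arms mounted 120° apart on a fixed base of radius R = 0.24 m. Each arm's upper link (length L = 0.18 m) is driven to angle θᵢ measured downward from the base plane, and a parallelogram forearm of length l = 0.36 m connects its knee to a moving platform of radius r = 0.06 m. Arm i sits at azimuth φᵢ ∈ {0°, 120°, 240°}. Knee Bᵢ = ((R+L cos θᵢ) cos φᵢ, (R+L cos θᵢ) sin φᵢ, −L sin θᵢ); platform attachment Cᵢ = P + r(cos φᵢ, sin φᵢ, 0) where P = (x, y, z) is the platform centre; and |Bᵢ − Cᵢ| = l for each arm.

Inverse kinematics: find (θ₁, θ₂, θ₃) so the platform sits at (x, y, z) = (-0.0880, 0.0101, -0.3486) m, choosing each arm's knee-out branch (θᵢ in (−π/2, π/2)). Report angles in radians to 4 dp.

θ₁ = 1.3090, θ₂ = 0.6982, θ₃ = 0.7853

φ1=0.0° → target in arm frame (-0.0880, 0.0101)
  A=0.2680, B=-0.3486, C=(l²−L²−A²−y'²−z²)/(2L)=-0.2674
  γ=atan2(-0.3486,0.2680)=-0.9154;  ψ=arccos(-0.6080)=2.2244;  θ1=γ+ψ≈1.3090
rotate P by −φ2: (0.0527, 0.0712, -0.3486)
  e−x'=0.1273;  (l²−L²−(e−x')²−y'²−z²)/2L = -0.1266
  θ2 = atan2(B,A) + arccos(C/0.3711) = 0.6982
rotate P by −φ3: (0.0353, -0.0813, -0.3486)
  e−x'=0.1447;  (l²−L²−(e−x')²−y'²−z²)/2L = -0.1441
  γ=atan2(-0.3486,0.1447)=-1.1772;  ψ=arccos(-0.3818)=1.9625;  θ3=γ+ψ≈0.7853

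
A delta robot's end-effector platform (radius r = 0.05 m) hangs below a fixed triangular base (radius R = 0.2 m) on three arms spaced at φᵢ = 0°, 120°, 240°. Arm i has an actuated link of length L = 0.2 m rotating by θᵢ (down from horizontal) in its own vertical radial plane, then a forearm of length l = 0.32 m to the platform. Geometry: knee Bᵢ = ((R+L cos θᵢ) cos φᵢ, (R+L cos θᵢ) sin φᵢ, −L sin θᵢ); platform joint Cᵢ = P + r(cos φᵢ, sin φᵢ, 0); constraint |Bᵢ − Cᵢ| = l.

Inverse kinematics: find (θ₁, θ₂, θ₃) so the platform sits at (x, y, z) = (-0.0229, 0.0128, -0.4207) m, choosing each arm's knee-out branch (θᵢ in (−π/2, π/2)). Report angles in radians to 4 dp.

φ1=0.0° → target in arm frame (-0.0229, 0.0128)
  A=0.1729, B=-0.4207, C=(l²−L²−A²−y'²−z²)/(2L)=-0.3616
  γ=atan2(-0.4207,0.1729)=-1.1809;  ψ=arccos(-0.7950)=2.4899;  θ1=γ+ψ≈1.3090
rotate P by −φ2: (0.0225, 0.0134, -0.4207)
  A cos θ + B sin θ = C:  0.1275·cos θ + -0.4207·sin θ = -0.3275
  θ2 = atan2(B,A) + arccos(C/0.4396) = 1.1349
φ3=240.0° → target in arm frame (0.0004, -0.0262)
  A cos θ + B sin θ = C:  0.1496·cos θ + -0.4207·sin θ = -0.3442
  γ=atan2(-0.4207,0.1496)=-1.2291;  ψ=arccos(-0.7708)=2.4509;  θ3=γ+ψ≈1.2218

θ₁ = 1.3090, θ₂ = 1.1349, θ₃ = 1.2218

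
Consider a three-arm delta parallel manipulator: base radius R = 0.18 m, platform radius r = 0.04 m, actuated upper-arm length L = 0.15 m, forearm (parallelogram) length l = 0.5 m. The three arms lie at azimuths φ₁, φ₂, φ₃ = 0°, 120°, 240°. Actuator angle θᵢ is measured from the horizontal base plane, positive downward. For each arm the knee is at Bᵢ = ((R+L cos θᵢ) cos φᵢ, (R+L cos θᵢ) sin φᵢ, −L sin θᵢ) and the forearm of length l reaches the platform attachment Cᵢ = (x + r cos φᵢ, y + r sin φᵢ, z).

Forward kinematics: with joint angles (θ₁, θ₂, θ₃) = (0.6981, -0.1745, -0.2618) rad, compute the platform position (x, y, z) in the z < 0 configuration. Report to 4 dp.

arm 1 at φ=0.0°: (R−r)+L cos θ1 = 0.2549;  O1 = (0.2549, 0.0000, -0.0964)
arm 2 at φ=120.0°: (R−r)+L cos θ2 = 0.2877;  O2 = (-0.1439, 0.2492, 0.0260)
O3 = (0.2849·cos240.0°, 0.2849·sin240.0°, 0.0388) = (-0.1424, -0.2467, 0.0388)
subtract pairs → two planes through P
[-0.7975 0.4983 0.2449]·P = 0.0092;  [-0.7947 -0.4934 0.2705]·P = 0.0084
Cramer: x(z) = -0.0110+0.3238z;  y(z) = 0.0008+0.0267z
sphere 1 gives Az²+Bz+C=0 with A=1.1055, B=0.0207, C=-0.1700;  B²−4AC=0.7521;  roots -0.4016, 0.3829;  negative root z = -0.4016
x = -0.1411, y = -0.0100

(-0.1411, -0.0100, -0.4016)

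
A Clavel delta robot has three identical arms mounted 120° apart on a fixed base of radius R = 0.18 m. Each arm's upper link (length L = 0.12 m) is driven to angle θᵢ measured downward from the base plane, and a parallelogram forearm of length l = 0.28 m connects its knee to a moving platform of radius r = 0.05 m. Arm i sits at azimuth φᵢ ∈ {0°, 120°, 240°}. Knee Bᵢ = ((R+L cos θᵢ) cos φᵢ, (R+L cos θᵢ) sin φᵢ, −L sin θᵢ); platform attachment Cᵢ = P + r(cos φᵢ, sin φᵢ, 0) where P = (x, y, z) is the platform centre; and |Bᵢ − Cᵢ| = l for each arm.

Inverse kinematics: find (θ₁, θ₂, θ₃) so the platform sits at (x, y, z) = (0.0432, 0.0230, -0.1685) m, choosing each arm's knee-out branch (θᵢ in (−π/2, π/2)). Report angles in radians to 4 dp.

φ1=0.0° → target in arm frame (0.0432, 0.0230)
  e−x'=0.0868;  (l²−L²−(e−x')²−y'²−z²)/2L = 0.1148
  θ1 = atan2(B,A) + arccos(C/0.1895) = -0.1747
φ2=120.0° → target in arm frame (-0.0017, -0.0489)
  A cos θ + B sin θ = C:  0.1317·cos θ + -0.1685·sin θ = 0.0661
  γ=atan2(-0.1685,0.1317)=-0.9074;  ψ=arccos(0.3093)=1.2563;  θ2=γ+ψ≈0.3489
rotate P by −φ3: (-0.0415, 0.0259, -0.1685)
  e−x'=0.1715;  (l²−L²−(e−x')²−y'²−z²)/2L = 0.0230
  γ=atan2(-0.1685,0.1715)=-0.7765;  ψ=arccos(0.0956)=1.4750;  θ3=γ+ψ≈0.6985

θ₁ = -0.1747, θ₂ = 0.3489, θ₃ = 0.6985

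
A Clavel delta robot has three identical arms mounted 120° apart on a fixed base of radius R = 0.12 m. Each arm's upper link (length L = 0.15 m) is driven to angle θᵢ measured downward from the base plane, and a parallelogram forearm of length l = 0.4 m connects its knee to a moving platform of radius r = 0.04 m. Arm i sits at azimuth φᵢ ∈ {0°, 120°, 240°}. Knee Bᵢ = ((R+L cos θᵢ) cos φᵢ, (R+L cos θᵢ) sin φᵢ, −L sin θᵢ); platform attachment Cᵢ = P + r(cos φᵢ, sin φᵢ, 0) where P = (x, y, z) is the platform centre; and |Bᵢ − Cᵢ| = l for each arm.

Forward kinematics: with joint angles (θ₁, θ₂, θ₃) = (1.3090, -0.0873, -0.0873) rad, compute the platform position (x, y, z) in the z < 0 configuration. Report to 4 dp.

(-0.2463, 0.0000, -0.3082)

centre 1 = (0.1188·cos0.0°, 0.1188·sin0.0°, -0.1449) = (0.1188, 0.0000, -0.1449)
centre 2 = (0.2294·cos120.0°, 0.2294·sin120.0°, 0.0131) = (-0.1147, 0.1987, 0.0131)
arm 3 at φ=240.0°: e+L cos θ3 = 0.2294;  centre 3 = (-0.1147, -0.1987, 0.0131)
eliminate P² terms by subtracting sphere 1 from 2 and 3
[-0.4671 0.3974 0.3159]·P = 0.0177;  [-0.4671 -0.3974 0.3159]·P = 0.0177
det = 0.3712;  x = -0.0379+0.6764z,  y = 0.0000+0.0000z
quadratic in z: (1.4575)z²+(0.0778)z+(-0.1144)=0, √Δ=0.8205 → z ∈ {-0.3082, 0.2548}; z = -0.3082 (taking z<0)
x = -0.2463, y = 0.0000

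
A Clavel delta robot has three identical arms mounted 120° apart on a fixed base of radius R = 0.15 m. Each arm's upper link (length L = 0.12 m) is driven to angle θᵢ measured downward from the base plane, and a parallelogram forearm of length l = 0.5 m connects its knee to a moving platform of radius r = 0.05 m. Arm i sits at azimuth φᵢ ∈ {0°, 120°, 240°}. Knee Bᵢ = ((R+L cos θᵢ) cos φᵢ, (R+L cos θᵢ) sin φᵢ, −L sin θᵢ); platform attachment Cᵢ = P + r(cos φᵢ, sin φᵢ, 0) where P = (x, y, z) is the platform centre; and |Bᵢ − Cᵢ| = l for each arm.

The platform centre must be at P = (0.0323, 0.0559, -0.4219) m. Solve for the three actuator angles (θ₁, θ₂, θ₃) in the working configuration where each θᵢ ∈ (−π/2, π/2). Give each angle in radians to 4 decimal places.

φ1=0.0° → target in arm frame (0.0323, 0.0559)
  e−x'=0.0677;  (l²−L²−(e−x')²−y'²−z²)/2L = 0.2079
  γ=atan2(-0.4219,0.0677)=-1.4117;  ψ=arccos(0.4865)=1.0627;  θ1=γ+ψ≈-0.3490
φ2=120.0° → target in arm frame (0.0323, -0.0559)
  A=0.0677, B=-0.4219, C=(l²−L²−A²−y'²−z²)/(2L)=0.2079
  γ=atan2(-0.4219,0.0677)=-1.4116;  ψ=arccos(0.4864)=1.0628;  θ2=γ+ψ≈-0.3488
arm 3 (φ=240.0°): x'=-0.0646, y'=0.0000
  e−x'=0.1646;  (l²−L²−(e−x')²−y'²−z²)/2L = 0.1272
  γ=atan2(-0.4219,0.1646)=-1.1989;  ψ=arccos(0.2808)=1.2862;  θ3=γ+ψ≈0.0873

θ₁ = -0.3490, θ₂ = -0.3488, θ₃ = 0.0873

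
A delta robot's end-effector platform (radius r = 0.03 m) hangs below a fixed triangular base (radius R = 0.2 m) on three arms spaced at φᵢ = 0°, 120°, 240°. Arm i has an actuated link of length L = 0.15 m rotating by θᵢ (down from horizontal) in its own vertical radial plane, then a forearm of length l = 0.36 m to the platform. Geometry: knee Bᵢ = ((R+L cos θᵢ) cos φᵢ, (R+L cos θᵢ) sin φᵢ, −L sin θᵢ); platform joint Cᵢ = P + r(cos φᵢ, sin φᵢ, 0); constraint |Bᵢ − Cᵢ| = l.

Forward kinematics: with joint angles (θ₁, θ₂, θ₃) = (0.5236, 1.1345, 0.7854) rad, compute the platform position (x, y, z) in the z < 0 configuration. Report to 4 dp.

(0.0560, -0.0419, -0.3365)

arm 1 at φ=0.0°: ρ1 = 0.2999;  S1 = (0.2999, 0.0000, -0.0750)
φ2=120.0°: virtual centre (-0.1167, 0.2021, -0.1359), radius l
arm 3 at φ=240.0°: ρ3 = 0.2761;  S3 = (-0.1380, -0.2391, -0.1061)
|S₂|²−|S₁|² = -0.0226;  |S₃|²−|S₁|² = -0.0081
linear system: -0.8332x+0.4042y = -0.0226−-0.1219z; -0.8759x+-0.4782y = -0.0081−-0.0621z
det = 0.7525;  x = 0.0187+-0.1108z,  y = -0.0174+0.0731z
into |P−S₁|² = l²: 1.0176z² + 0.2098z + -0.0446 = 0;  Δ = 0.2256;  z = -0.3365 or 0.1303 → z<0 root = -0.3365
x = 0.0560, y = -0.0419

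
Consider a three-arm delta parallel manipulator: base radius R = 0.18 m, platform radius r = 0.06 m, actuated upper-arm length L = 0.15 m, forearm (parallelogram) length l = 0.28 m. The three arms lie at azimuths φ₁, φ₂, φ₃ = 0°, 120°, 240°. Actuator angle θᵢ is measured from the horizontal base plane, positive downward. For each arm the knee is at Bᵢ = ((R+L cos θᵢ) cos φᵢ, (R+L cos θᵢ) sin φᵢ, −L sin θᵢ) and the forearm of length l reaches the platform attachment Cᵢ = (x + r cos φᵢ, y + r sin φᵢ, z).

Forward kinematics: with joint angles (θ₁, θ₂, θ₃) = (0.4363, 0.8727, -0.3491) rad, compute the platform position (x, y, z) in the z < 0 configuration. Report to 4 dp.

(-0.0029, -0.0705, -0.1435)

centre 1 = (0.2559·cos0.0°, 0.2559·sin0.0°, -0.0634) = (0.2559, 0.0000, -0.0634)
centre 2 = (0.2164·cos120.0°, 0.2164·sin120.0°, -0.1149) = (-0.1082, 0.1874, -0.1149)
arm 3 at φ=240.0°: (R−r)+L cos θ3 = 0.2610;  centre 3 = (-0.1305, -0.2260, 0.0513)
subtract pairs → two planes through P
plane₁₂: -0.7283x+0.3748y+-0.1030z = -0.0095
Cramer: x(z) = 0.0062+0.0637z;  y(z) = -0.0133+0.3986z
sphere 1 gives Az²+Bz+C=0 with A=1.1630, B=0.0844, C=-0.0118;  B²−4AC=0.0622;  roots -0.1435, 0.0709;  negative root z = -0.1435
x = -0.0029, y = -0.0705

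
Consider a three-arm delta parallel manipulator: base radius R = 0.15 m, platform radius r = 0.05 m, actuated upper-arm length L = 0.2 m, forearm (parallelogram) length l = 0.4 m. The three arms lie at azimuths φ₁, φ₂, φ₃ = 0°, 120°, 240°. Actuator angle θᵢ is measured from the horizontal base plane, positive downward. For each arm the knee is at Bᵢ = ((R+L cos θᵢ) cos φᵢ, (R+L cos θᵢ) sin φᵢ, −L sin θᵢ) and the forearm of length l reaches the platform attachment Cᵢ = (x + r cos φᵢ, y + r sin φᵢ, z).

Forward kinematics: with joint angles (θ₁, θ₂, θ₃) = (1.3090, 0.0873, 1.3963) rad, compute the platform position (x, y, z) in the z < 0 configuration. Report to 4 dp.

φ1=0.0°: virtual centre (0.1518, 0.0000, -0.1932), radius l
O2 = (0.2992·cos120.0°, 0.2992·sin120.0°, -0.0174) = (-0.1496, 0.2591, -0.0174)
φ3=240.0°: virtual centre (-0.0674, -0.1167, -0.1970), radius l
|O₂|²−|O₁|² = 0.0295;  |O₃|²−|O₁|² = -0.0034
[-0.6028 0.5183 0.3515]·P = 0.0295;  [-0.4382 -0.2333 -0.0076]·P = -0.0034
Cramer: x(z) = -0.0139+0.2124z;  y(z) = 0.0407-0.4312z
into |P−O₁|² = l²: 1.2310z² + 0.2809z + -0.0936 = 0;  Δ = 0.5397;  z = -0.4125 or 0.1843 → z<0 root = -0.4125
x = -0.1015, y = 0.2186

(-0.1015, 0.2186, -0.4125)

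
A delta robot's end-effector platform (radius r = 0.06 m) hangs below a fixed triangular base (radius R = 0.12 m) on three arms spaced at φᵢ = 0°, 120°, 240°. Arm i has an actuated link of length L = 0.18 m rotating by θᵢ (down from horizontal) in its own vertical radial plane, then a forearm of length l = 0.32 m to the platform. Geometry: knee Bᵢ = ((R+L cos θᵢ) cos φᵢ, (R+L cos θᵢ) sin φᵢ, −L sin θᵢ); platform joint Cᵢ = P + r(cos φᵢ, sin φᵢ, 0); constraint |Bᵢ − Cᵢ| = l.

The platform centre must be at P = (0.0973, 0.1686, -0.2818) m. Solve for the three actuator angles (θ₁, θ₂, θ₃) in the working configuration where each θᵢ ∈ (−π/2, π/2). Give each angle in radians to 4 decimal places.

θ₁ = 0.2618, θ₂ = 0.2615, θ₃ = 1.3090

rotate P by −φ1: (0.0973, 0.1686, -0.2818)
  e−x'=-0.0373;  (l²−L²−(e−x')²−y'²−z²)/2L = -0.1090
  θ1 = atan2(B,A) + arccos(C/0.2843) = 0.2618
rotate P by −φ2: (0.0974, -0.1686, -0.2818)
  A cos θ + B sin θ = C:  -0.0374·cos θ + -0.2818·sin θ = -0.1089
  √(A²+B²)=0.2843;  θ2 = -1.7026+1.9641 ≈ 0.2615
arm 3 (φ=240.0°): x'=-0.1947, y'=0.0000
  A=0.2547, B=-0.2818, C=(l²−L²−A²−y'²−z²)/(2L)=-0.2063
  θ3 = atan2(B,A) + arccos(C/0.3798) = 1.3090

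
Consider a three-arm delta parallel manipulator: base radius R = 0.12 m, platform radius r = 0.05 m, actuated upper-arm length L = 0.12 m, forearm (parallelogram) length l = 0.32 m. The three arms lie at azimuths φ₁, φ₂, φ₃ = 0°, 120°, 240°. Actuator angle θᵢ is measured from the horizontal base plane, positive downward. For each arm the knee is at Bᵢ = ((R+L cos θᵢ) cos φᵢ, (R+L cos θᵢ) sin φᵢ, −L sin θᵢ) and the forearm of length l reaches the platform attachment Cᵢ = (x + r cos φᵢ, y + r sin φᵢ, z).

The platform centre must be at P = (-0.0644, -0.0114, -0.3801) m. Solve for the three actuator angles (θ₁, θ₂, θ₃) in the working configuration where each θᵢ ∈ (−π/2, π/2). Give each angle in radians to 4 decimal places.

θ₁ = 1.2214, θ₂ = 0.8727, θ₃ = 0.7854

φ1=0.0° → target in arm frame (-0.0644, -0.0114)
  e−x'=0.1344;  (l²−L²−(e−x')²−y'²−z²)/2L = -0.3111
  θ1 = atan2(B,A) + arccos(C/0.4032) = 1.2214
rotate P by −φ2: (0.0223, 0.0615, -0.3801)
  A=0.0477, B=-0.3801, C=(l²−L²−A²−y'²−z²)/(2L)=-0.2605
  θ2 = atan2(B,A) + arccos(C/0.3831) = 0.8727
arm 3 (φ=240.0°): x'=0.0421, y'=-0.0501
  A cos θ + B sin θ = C:  0.0279·cos θ + -0.3801·sin θ = -0.2490
  γ=atan2(-0.3801,0.0279)=-1.4975;  ψ=arccos(-0.6534)=2.2828;  θ3=γ+ψ≈0.7854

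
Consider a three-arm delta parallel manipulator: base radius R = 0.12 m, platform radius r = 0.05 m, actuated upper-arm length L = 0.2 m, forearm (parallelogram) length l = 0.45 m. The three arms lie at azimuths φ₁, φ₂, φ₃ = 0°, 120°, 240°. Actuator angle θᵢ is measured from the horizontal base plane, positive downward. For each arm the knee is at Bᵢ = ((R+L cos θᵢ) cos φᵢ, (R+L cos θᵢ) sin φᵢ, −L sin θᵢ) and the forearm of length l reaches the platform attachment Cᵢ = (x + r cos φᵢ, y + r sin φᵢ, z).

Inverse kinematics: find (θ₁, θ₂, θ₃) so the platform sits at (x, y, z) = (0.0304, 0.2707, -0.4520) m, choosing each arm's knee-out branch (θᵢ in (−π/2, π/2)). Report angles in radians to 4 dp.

rotate P by −φ1: (0.0304, 0.2707, -0.4520)
  A=0.0396, B=-0.4520, C=(l²−L²−A²−y'²−z²)/(2L)=-0.2916
  γ=atan2(-0.4520,0.0396)=-1.4834;  ψ=arccos(-0.6427)=2.2689;  θ1=γ+ψ≈0.7854
arm 2 (φ=120.0°): x'=0.2192, y'=-0.1617
  A=-0.1492, B=-0.4520, C=(l²−L²−A²−y'²−z²)/(2L)=-0.2255
  √(A²+B²)=0.4760;  θ2 = -1.8897+2.0644 ≈ 0.1747
φ3=240.0° → target in arm frame (-0.2496, -0.1090)
  A cos θ + B sin θ = C:  0.3196·cos θ + -0.4520·sin θ = -0.3896
  θ3 = atan2(B,A) + arccos(C/0.5536) = 1.3963

θ₁ = 0.7854, θ₂ = 0.1747, θ₃ = 1.3963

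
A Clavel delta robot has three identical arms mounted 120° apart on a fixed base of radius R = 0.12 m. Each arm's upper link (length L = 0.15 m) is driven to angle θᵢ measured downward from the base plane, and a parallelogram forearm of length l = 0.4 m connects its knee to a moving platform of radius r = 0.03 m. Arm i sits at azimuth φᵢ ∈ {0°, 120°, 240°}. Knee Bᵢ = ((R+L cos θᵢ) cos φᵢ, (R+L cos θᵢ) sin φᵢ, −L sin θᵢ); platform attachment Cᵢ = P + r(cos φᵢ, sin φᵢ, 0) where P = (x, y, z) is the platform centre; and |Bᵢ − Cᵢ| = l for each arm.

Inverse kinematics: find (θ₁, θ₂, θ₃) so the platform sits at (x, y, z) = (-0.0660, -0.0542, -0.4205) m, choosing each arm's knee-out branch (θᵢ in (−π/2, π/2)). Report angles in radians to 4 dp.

θ₁ = 0.8730, θ₂ = 0.6983, θ₃ = 0.3492

φ1=0.0° → target in arm frame (-0.0660, -0.0542)
  e−x'=0.1560;  (l²−L²−(e−x')²−y'²−z²)/2L = -0.2220
  θ1 = atan2(B,A) + arccos(C/0.4485) = 0.8730
rotate P by −φ2: (-0.0139, 0.0843, -0.4205)
  A=0.1039, B=-0.4205, C=(l²−L²−A²−y'²−z²)/(2L)=-0.1907
  γ=atan2(-0.4205,0.1039)=-1.3285;  ψ=arccos(-0.4404)=2.0268;  θ2=γ+ψ≈0.6983
arm 3 (φ=240.0°): x'=0.0799, y'=-0.0301
  A cos θ + B sin θ = C:  0.0101·cos θ + -0.4205·sin θ = -0.1344
  θ3 = atan2(B,A) + arccos(C/0.4206) = 0.3492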